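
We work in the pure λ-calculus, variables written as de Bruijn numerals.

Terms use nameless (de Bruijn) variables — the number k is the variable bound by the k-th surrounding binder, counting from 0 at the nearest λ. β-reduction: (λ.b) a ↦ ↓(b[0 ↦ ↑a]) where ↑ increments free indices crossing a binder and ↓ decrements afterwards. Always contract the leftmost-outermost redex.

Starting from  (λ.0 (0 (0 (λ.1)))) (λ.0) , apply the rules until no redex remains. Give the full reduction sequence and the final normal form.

  start: (λ.0 (0 (0 (λ.1)))) (λ.0)
  step 1: (λ.0) ((λ.0) ((λ.0) (λ.λ.0)))
  step 2: (λ.0) ((λ.0) (λ.λ.0))
  step 3: (λ.0) (λ.λ.0)
  step 4: λ.λ.0

Answer: normal form = λ.λ.0  (in 4 steps)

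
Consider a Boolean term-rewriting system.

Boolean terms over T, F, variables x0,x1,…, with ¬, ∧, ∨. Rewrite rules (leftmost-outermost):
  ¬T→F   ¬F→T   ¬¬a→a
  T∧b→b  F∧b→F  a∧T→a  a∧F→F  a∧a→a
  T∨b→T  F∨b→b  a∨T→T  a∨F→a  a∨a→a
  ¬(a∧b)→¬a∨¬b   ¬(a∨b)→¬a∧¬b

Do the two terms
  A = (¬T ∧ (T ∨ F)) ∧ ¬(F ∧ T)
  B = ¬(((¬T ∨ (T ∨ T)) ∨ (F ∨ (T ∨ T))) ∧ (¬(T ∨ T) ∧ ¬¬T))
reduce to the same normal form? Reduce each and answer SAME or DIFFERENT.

Answer: DIFFERENT — A ⇓ F, B ⇓ T

Working:
Term A:
  start: (¬T ∧ (T ∨ F)) ∧ ¬(F ∧ T)
  step 1: (F ∧ (T ∨ F)) ∧ ¬(F ∧ T)
  step 2: F ∧ ¬(F ∧ T)
  step 3: F

Term B:
  start: ¬(((¬T ∨ (T ∨ T)) ∨ (F ∨ (T ∨ T))) ∧ (¬(T ∨ T) ∧ ¬¬T))
  step 1: ¬((¬T ∨ (T ∨ T)) ∨ (F ∨ (T ∨ T))) ∨ ¬(¬(T ∨ T) ∧ ¬¬T)
  step 2: (¬(¬T ∨ (T ∨ T)) ∧ ¬(F ∨ (T ∨ T))) ∨ ¬(¬(T ∨ T) ∧ ¬¬T)
  step 3: ((¬¬T ∧ ¬(T ∨ T)) ∧ ¬(F ∨ (T ∨ T))) ∨ ¬(¬(T ∨ T) ∧ ¬¬T)
  step 4: ((T ∧ ¬(T ∨ T)) ∧ ¬(F ∨ (T ∨ T))) ∨ ¬(¬(T ∨ T) ∧ ¬¬T)
  step 5: (¬(T ∨ T) ∧ ¬(F ∨ (T ∨ T))) ∨ ¬(¬(T ∨ T) ∧ ¬¬T)
  step 6: ((¬T ∧ ¬T) ∧ ¬(F ∨ (T ∨ T))) ∨ ¬(¬(T ∨ T) ∧ ¬¬T)
  step 7: (¬T ∧ ¬(F ∨ (T ∨ T))) ∨ ¬(¬(T ∨ T) ∧ ¬¬T)
  step 8: (F ∧ ¬(F ∨ (T ∨ T))) ∨ ¬(¬(T ∨ T) ∧ ¬¬T)
  step 9: F ∨ ¬(¬(T ∨ T) ∧ ¬¬T)
  step 10: ¬(¬(T ∨ T) ∧ ¬¬T)
  step 11: ¬¬(T ∨ T) ∨ ¬¬¬T
  step 12: (T ∨ T) ∨ ¬¬¬T
  step 13: T ∨ ¬¬¬T
  step 14: T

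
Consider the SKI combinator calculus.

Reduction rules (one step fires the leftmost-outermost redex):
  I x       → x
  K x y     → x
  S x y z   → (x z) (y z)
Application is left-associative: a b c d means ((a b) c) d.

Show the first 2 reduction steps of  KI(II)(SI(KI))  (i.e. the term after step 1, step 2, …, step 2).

Answer: after 2 steps: SI(KI)

Working:
  start: KI(II)(SI(KI))
  step 1: I(SI(KI))
  step 2: SI(KI)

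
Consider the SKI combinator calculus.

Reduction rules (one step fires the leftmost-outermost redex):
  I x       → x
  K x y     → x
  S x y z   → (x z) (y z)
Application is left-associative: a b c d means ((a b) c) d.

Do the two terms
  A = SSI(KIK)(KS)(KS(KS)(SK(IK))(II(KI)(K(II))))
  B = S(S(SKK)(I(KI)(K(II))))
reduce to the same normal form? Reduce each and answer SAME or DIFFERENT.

Answer: SAME — A ⇓ S(S(SKK)I), B ⇓ S(S(SKK)I)

Working:
Term A:
  start: SSI(KIK)(KS)(KS(KS)(SK(IK))(II(KI)(K(II))))
  →1  S(KIK)(I(KIK))(KS)(KS(KS)(SK(IK))(II(KI)(K(II))))
  →2  KIK(KS)(I(KIK)(KS))(KS(KS)(SK(IK))(II(KI)(K(II))))
  →3  I(KS)(I(KIK)(KS))(KS(KS)(SK(IK))(II(KI)(K(II))))
  →4  KS(I(KIK)(KS))(KS(KS)(SK(IK))(II(KI)(K(II))))
  →5  S(KS(KS)(SK(IK))(II(KI)(K(II))))
  →6  S(S(SK(IK))(II(KI)(K(II))))
  →7  S(S(SKK)(II(KI)(K(II))))
  →8  S(S(SKK)(I(KI)(K(II))))
  →9  S(S(SKK)(KI(K(II))))
  →10  S(S(SKK)I)

Term B:
  start: S(S(SKK)(I(KI)(K(II))))
  →1  S(S(SKK)(KI(K(II))))
  →2  S(S(SKK)I)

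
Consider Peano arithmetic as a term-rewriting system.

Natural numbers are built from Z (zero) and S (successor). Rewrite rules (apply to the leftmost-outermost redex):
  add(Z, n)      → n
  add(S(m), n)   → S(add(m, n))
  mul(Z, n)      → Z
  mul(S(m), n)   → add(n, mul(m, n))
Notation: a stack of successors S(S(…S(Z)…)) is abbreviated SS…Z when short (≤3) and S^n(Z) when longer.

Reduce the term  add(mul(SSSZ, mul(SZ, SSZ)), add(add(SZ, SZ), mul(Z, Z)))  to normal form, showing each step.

  start: add(mul(SSSZ, mul(SZ, SSZ)), add(add(SZ, SZ), mul(Z, Z)))
  step 1: add(add(mul(SZ, SSZ), mul(SSZ, mul(SZ, SSZ))), add(add(SZ, SZ), mul(Z, Z)))
  step 2: add(add(add(SSZ, mul(Z, SSZ)), mul(SSZ, mul(SZ, SSZ))), add(add(SZ, SZ), mul(Z, Z)))
  step 3: add(add(S(add(SZ, mul(Z, SSZ))), mul(SSZ, mul(SZ, SSZ))), add(add(SZ, SZ), mul(Z, Z)))
  step 4: add(S(add(add(SZ, mul(Z, SSZ)), mul(SSZ, mul(SZ, SSZ)))), add(add(SZ, SZ), mul(Z, Z)))
  step 5: S(add(add(add(SZ, mul(Z, SSZ)), mul(SSZ, mul(SZ, SSZ))), add(add(SZ, SZ), mul(Z, Z))))
  step 6: S(add(add(S(add(Z, mul(Z, SSZ))), mul(SSZ, mul(SZ, SSZ))), add(add(SZ, SZ), mul(Z, Z))))
  step 7: S(add(S(add(add(Z, mul(Z, SSZ)), mul(SSZ, mul(SZ, SSZ)))), add(add(SZ, SZ), mul(Z, Z))))
  step 8: S(S(add(add(add(Z, mul(Z, SSZ)), mul(SSZ, mul(SZ, SSZ))), add(add(SZ, SZ), mul(Z, Z)))))
  step 9: S(S(add(add(mul(Z, SSZ), mul(SSZ, mul(SZ, SSZ))), add(add(SZ, SZ), mul(Z, Z)))))
  step 10: S(S(add(add(Z, mul(SSZ, mul(SZ, SSZ))), add(add(SZ, SZ), mul(Z, Z)))))
  step 11: S(S(add(mul(SSZ, mul(SZ, SSZ)), add(add(SZ, SZ), mul(Z, Z)))))
  step 12: S(S(add(add(mul(SZ, SSZ), mul(SZ, mul(SZ, SSZ))), add(add(SZ, SZ), mul(Z, Z)))))
  step 13: S(S(add(add(add(SSZ, mul(Z, SSZ)), mul(SZ, mul(SZ, SSZ))), add(add(SZ, SZ), mul(Z, Z)))))
  step 14: S(S(add(add(S(add(SZ, mul(Z, SSZ))), mul(SZ, mul(SZ, SSZ))), add(add(SZ, SZ), mul(Z, Z)))))
  step 15: S(S(add(S(add(add(SZ, mul(Z, SSZ)), mul(SZ, mul(SZ, SSZ)))), add(add(SZ, SZ), mul(Z, Z)))))
  step 16: S(S(S(add(add(add(SZ, mul(Z, SSZ)), mul(SZ, mul(SZ, SSZ))), add(add(SZ, SZ), mul(Z, Z))))))
  step 17: S(S(S(add(add(S(add(Z, mul(Z, SSZ))), mul(SZ, mul(SZ, SSZ))), add(add(SZ, SZ), mul(Z, Z))))))
  step 18: S(S(S(add(S(add(add(Z, mul(Z, SSZ)), mul(SZ, mul(SZ, SSZ)))), add(add(SZ, SZ), mul(Z, Z))))))
  step 19: S(S(S(S(add(add(add(Z, mul(Z, SSZ)), mul(SZ, mul(SZ, SSZ))), add(add(SZ, SZ), mul(Z, Z)))))))
  step 20: S(S(S(S(add(add(mul(Z, SSZ), mul(SZ, mul(SZ, SSZ))), add(add(SZ, SZ), mul(Z, Z)))))))
  step 21: S(S(S(S(add(add(Z, mul(SZ, mul(SZ, SSZ))), add(add(SZ, SZ), mul(Z, Z)))))))
  step 22: S(S(S(S(add(mul(SZ, mul(SZ, SSZ)), add(add(SZ, SZ), mul(Z, Z)))))))
  step 23: S(S(S(S(add(add(mul(SZ, SSZ), mul(Z, mul(SZ, SSZ))), add(add(SZ, SZ), mul(Z, Z)))))))
  step 24: S(S(S(S(add(add(add(SSZ, mul(Z, SSZ)), mul(Z, mul(SZ, SSZ))), add(add(SZ, SZ), mul(Z, Z)))))))
  step 25: S(S(S(S(add(add(S(add(SZ, mul(Z, SSZ))), mul(Z, mul(SZ, SSZ))), add(add(SZ, SZ), mul(Z, Z)))))))
  step 26: S(S(S(S(add(S(add(add(SZ, mul(Z, SSZ)), mul(Z, mul(SZ, SSZ)))), add(add(SZ, SZ), mul(Z, Z)))))))
  step 27: S(S(S(S(S(add(add(add(SZ, mul(Z, SSZ)), mul(Z, mul(SZ, SSZ))), add(add(SZ, SZ), mul(Z, Z))))))))
  step 28: S(S(S(S(S(add(add(S(add(Z, mul(Z, SSZ))), mul(Z, mul(SZ, SSZ))), add(add(SZ, SZ), mul(Z, Z))))))))
  step 29: S(S(S(S(S(add(S(add(add(Z, mul(Z, SSZ)), mul(Z, mul(SZ, SSZ)))), add(add(SZ, SZ), mul(Z, Z))))))))
  step 30: S(S(S(S(S(S(add(add(add(Z, mul(Z, SSZ)), mul(Z, mul(SZ, SSZ))), add(add(SZ, SZ), mul(Z, Z)))))))))
  step 31: S(S(S(S(S(S(add(add(mul(Z, SSZ), mul(Z, mul(SZ, SSZ))), add(add(SZ, SZ), mul(Z, Z)))))))))
  step 32: S(S(S(S(S(S(add(add(Z, mul(Z, mul(SZ, SSZ))), add(add(SZ, SZ), mul(Z, Z)))))))))
  step 33: S(S(S(S(S(S(add(mul(Z, mul(SZ, SSZ)), add(add(SZ, SZ), mul(Z, Z)))))))))
  step 34: S(S(S(S(S(S(add(Z, add(add(SZ, SZ), mul(Z, Z)))))))))
  step 35: S(S(S(S(S(S(add(add(SZ, SZ), mul(Z, Z))))))))
  step 36: S(S(S(S(S(S(add(S(add(Z, SZ)), mul(Z, Z))))))))
  step 37: S(S(S(S(S(S(S(add(add(Z, SZ), mul(Z, Z)))))))))
  step 38: S(S(S(S(S(S(S(add(SZ, mul(Z, Z)))))))))
  step 39: S(S(S(S(S(S(S(S(add(Z, mul(Z, Z))))))))))
  step 40: S(S(S(S(S(S(S(S(mul(Z, Z)))))))))
  step 41: S^8(Z)

Answer: normal form = S^8(Z)  (in 41 steps)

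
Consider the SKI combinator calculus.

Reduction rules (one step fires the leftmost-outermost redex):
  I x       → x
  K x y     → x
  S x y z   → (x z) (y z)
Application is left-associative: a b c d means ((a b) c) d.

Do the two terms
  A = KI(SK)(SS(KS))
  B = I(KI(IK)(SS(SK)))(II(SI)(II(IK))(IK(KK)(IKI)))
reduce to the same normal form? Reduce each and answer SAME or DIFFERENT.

Answer: DIFFERENT — A ⇓ SS(KS), B ⇓ SK(SKK)

Reduction:
Term A:
  start: KI(SK)(SS(KS))
  step 1: I(SS(KS))
  step 2: SS(KS)

Term B:
  start: I(KI(IK)(SS(SK)))(II(SI)(II(IK))(IK(KK)(IKI)))
  step 1: KI(IK)(SS(SK))(II(SI)(II(IK))(IK(KK)(IKI)))
  step 2: I(SS(SK))(II(SI)(II(IK))(IK(KK)(IKI)))
  step 3: SS(SK)(II(SI)(II(IK))(IK(KK)(IKI)))
  step 4: S(II(SI)(II(IK))(IK(KK)(IKI)))(SK(II(SI)(II(IK))(IK(KK)(IKI))))
  step 5: S(I(SI)(II(IK))(IK(KK)(IKI)))(SK(II(SI)(II(IK))(IK(KK)(IKI))))
  step 6: S(SI(II(IK))(IK(KK)(IKI)))(SK(II(SI)(II(IK))(IK(KK)(IKI))))
  step 7: S(I(IK(KK)(IKI))(II(IK)(IK(KK)(IKI))))(SK(II(SI)(II(IK))(IK(KK)(IKI))))
  step 8: S(IK(KK)(IKI)(II(IK)(IK(KK)(IKI))))(SK(II(SI)(II(IK))(IK(KK)(IKI))))
  step 9: S(K(KK)(IKI)(II(IK)(IK(KK)(IKI))))(SK(II(SI)(II(IK))(IK(KK)(IKI))))
  step 10: S(KK(II(IK)(IK(KK)(IKI))))(SK(II(SI)(II(IK))(IK(KK)(IKI))))
  step 11: SK(SK(II(SI)(II(IK))(IK(KK)(IKI))))
  step 12: SK(SK(I(SI)(II(IK))(IK(KK)(IKI))))
  step 13: SK(SK(SI(II(IK))(IK(KK)(IKI))))
  step 14: SK(SK(I(IK(KK)(IKI))(II(IK)(IK(KK)(IKI)))))
  step 15: SK(SK(IK(KK)(IKI)(II(IK)(IK(KK)(IKI)))))
  step 16: SK(SK(K(KK)(IKI)(II(IK)(IK(KK)(IKI)))))
  step 17: SK(SK(KK(II(IK)(IK(KK)(IKI)))))
  step 18: SK(SKK)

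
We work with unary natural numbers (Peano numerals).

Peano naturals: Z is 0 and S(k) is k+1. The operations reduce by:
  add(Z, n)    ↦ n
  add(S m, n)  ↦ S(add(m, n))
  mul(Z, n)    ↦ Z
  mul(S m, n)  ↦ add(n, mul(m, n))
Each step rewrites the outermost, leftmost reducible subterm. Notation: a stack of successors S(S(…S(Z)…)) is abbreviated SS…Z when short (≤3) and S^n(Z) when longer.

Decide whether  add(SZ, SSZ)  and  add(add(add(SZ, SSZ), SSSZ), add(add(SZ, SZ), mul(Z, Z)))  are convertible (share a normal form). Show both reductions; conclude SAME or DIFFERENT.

Answer: DIFFERENT — A ⇓ SSSZ, B ⇓ S^8(Z)

Working:
Term A:
  start: add(SZ, SSZ)
  step 1: S(add(Z, SSZ))
  step 2: SSSZ

Term B:
  start: add(add(add(SZ, SSZ), SSSZ), add(add(SZ, SZ), mul(Z, Z)))
  step 1: add(add(S(add(Z, SSZ)), SSSZ), add(add(SZ, SZ), mul(Z, Z)))
  step 2: add(S(add(add(Z, SSZ), SSSZ)), add(add(SZ, SZ), mul(Z, Z)))
  step 3: S(add(add(add(Z, SSZ), SSSZ), add(add(SZ, SZ), mul(Z, Z))))
  step 4: S(add(add(SSZ, SSSZ), add(add(SZ, SZ), mul(Z, Z))))
  step 5: S(add(S(add(SZ, SSSZ)), add(add(SZ, SZ), mul(Z, Z))))
  step 6: S(S(add(add(SZ, SSSZ), add(add(SZ, SZ), mul(Z, Z)))))
  step 7: S(S(add(S(add(Z, SSSZ)), add(add(SZ, SZ), mul(Z, Z)))))
  step 8: S(S(S(add(add(Z, SSSZ), add(add(SZ, SZ), mul(Z, Z))))))
  step 9: S(S(S(add(SSSZ, add(add(SZ, SZ), mul(Z, Z))))))
  step 10: S(S(S(S(add(SSZ, add(add(SZ, SZ), mul(Z, Z)))))))
  step 11: S(S(S(S(S(add(SZ, add(add(SZ, SZ), mul(Z, Z))))))))
  step 12: S(S(S(S(S(S(add(Z, add(add(SZ, SZ), mul(Z, Z)))))))))
  step 13: S(S(S(S(S(S(add(add(SZ, SZ), mul(Z, Z))))))))
  step 14: S(S(S(S(S(S(add(S(add(Z, SZ)), mul(Z, Z))))))))
  step 15: S(S(S(S(S(S(S(add(add(Z, SZ), mul(Z, Z)))))))))
  step 16: S(S(S(S(S(S(S(add(SZ, mul(Z, Z)))))))))
  step 17: S(S(S(S(S(S(S(S(add(Z, mul(Z, Z))))))))))
  step 18: S(S(S(S(S(S(S(S(mul(Z, Z)))))))))
  step 19: S^8(Z)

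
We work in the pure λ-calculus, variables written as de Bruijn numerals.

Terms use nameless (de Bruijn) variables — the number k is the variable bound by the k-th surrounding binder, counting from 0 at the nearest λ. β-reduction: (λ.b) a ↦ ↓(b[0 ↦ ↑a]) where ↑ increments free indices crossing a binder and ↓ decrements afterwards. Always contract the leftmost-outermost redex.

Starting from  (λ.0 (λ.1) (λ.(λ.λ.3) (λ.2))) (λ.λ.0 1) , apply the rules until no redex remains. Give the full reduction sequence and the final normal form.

Answer: normal form = λ.λ.λ.0 1  (in 5 steps)

Working:
  start: (λ.0 (λ.1) (λ.(λ.λ.3) (λ.2))) (λ.λ.0 1)
  →1  (λ.λ.0 1) (λ.λ.λ.0 1) (λ.(λ.λ.λ.λ.0 1) (λ.λ.λ.0 1))
  →2  (λ.0 (λ.λ.λ.0 1)) (λ.(λ.λ.λ.λ.0 1) (λ.λ.λ.0 1))
  →3  (λ.(λ.λ.λ.λ.0 1) (λ.λ.λ.0 1)) (λ.λ.λ.0 1)
  →4  (λ.λ.λ.λ.0 1) (λ.λ.λ.0 1)
  →5  λ.λ.λ.0 1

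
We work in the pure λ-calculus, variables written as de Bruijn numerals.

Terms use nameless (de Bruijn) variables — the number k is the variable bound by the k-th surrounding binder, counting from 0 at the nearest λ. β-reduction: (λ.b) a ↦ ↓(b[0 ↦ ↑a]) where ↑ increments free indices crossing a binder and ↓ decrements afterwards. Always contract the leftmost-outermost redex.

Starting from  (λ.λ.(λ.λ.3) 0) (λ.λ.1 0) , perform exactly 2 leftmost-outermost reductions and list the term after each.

  start: (λ.λ.(λ.λ.3) 0) (λ.λ.1 0)
  [1] λ.(λ.λ.λ.λ.1 0) 0
  [2] λ.λ.λ.λ.1 0

Answer: after 2 steps: λ.λ.λ.λ.1 0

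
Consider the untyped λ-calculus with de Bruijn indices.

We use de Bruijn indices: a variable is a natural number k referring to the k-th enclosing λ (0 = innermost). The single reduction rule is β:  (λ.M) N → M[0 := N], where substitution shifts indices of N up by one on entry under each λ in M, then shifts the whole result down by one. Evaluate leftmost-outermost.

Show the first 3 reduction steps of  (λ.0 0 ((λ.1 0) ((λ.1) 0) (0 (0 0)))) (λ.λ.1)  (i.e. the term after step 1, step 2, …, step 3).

  start: (λ.0 0 ((λ.1 0) ((λ.1) 0) (0 (0 0)))) (λ.λ.1)
  step 1: (λ.λ.1) (λ.λ.1) ((λ.(λ.λ.1) 0) ((λ.λ.λ.1) (λ.λ.1)) ((λ.λ.1) ((λ.λ.1) (λ.λ.1))))
  step 2: (λ.λ.λ.1) ((λ.(λ.λ.1) 0) ((λ.λ.λ.1) (λ.λ.1)) ((λ.λ.1) ((λ.λ.1) (λ.λ.1))))
  step 3: λ.λ.1

Answer: after 3 steps: λ.λ.1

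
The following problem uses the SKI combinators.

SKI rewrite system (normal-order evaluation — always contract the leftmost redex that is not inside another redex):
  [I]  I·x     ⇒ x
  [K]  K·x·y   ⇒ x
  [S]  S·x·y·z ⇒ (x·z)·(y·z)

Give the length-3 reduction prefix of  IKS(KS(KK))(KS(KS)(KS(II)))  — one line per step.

Answer: after 3 steps: S(S(KS(II)))

Reduction:
  start: IKS(KS(KK))(KS(KS)(KS(II)))
  [1] KS(KS(KK))(KS(KS)(KS(II)))
  [2] S(KS(KS)(KS(II)))
  [3] S(S(KS(II)))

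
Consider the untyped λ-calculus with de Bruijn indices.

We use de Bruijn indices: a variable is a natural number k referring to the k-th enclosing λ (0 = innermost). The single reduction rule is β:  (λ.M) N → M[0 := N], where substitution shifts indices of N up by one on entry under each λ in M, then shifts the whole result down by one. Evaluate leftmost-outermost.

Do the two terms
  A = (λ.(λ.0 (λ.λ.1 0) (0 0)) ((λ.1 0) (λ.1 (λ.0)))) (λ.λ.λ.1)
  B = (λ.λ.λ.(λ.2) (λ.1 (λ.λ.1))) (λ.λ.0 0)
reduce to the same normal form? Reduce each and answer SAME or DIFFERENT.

Answer: DIFFERENT — A ⇓ λ.λ.1 0, B ⇓ λ.λ.1

Working:
Term A:
  start: (λ.(λ.0 (λ.λ.1 0) (0 0)) ((λ.1 0) (λ.1 (λ.0)))) (λ.λ.λ.1)
  →1  (λ.0 (λ.λ.1 0) (0 0)) ((λ.(λ.λ.λ.1) 0) (λ.(λ.λ.λ.1) (λ.0)))
  →2  (λ.(λ.λ.λ.1) 0) (λ.(λ.λ.λ.1) (λ.0)) (λ.λ.1 0) ((λ.(λ.λ.λ.1) 0) (λ.(λ.λ.λ.1) (λ.0)) ((λ.(λ.λ.λ.1) 0) (λ.(λ.λ.λ.1) (λ.0))))
  →3  (λ.λ.λ.1) (λ.(λ.λ.λ.1) (λ.0)) (λ.λ.1 0) ((λ.(λ.λ.λ.1) 0) (λ.(λ.λ.λ.1) (λ.0)) ((λ.(λ.λ.λ.1) 0) (λ.(λ.λ.λ.1) (λ.0))))
  →4  (λ.λ.1) (λ.λ.1 0) ((λ.(λ.λ.λ.1) 0) (λ.(λ.λ.λ.1) (λ.0)) ((λ.(λ.λ.λ.1) 0) (λ.(λ.λ.λ.1) (λ.0))))
  →5  (λ.λ.λ.1 0) ((λ.(λ.λ.λ.1) 0) (λ.(λ.λ.λ.1) (λ.0)) ((λ.(λ.λ.λ.1) 0) (λ.(λ.λ.λ.1) (λ.0))))
  →6  λ.λ.1 0

Term B:
  start: (λ.λ.λ.(λ.2) (λ.1 (λ.λ.1))) (λ.λ.0 0)
  →1  λ.λ.(λ.2) (λ.1 (λ.λ.1))
  →2  λ.λ.1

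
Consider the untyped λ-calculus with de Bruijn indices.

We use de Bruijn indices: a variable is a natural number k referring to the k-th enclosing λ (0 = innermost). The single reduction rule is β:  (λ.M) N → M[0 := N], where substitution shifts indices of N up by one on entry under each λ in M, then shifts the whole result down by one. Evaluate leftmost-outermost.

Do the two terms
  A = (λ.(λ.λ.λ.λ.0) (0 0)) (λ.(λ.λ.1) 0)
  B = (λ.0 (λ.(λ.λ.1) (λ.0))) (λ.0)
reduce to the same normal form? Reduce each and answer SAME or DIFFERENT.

Answer: SAME — A ⇓ λ.λ.λ.0, B ⇓ λ.λ.λ.0

Derivation:
Term A:
  start: (λ.(λ.λ.λ.λ.0) (0 0)) (λ.(λ.λ.1) 0)
  step 1: (λ.λ.λ.λ.0) ((λ.(λ.λ.1) 0) (λ.(λ.λ.1) 0))
  step 2: λ.λ.λ.0

Term B:
  start: (λ.0 (λ.(λ.λ.1) (λ.0))) (λ.0)
  step 1: (λ.0) (λ.(λ.λ.1) (λ.0))
  step 2: λ.(λ.λ.1) (λ.0)
  step 3: λ.λ.λ.0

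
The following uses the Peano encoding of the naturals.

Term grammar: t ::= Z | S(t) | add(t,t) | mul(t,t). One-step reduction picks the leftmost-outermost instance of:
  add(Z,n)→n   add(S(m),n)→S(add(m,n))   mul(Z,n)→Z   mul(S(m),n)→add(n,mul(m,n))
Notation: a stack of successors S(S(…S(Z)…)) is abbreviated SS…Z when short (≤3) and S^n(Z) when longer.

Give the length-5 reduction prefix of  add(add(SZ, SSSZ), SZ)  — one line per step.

Answer: after 5 steps: S(S(S(add(SZ, SZ))))

Derivation:
  start: add(add(SZ, SSSZ), SZ)
  [1] add(S(add(Z, SSSZ)), SZ)
  [2] S(add(add(Z, SSSZ), SZ))
  [3] S(add(SSSZ, SZ))
  [4] S(S(add(SSZ, SZ)))
  [5] S(S(S(add(SZ, SZ))))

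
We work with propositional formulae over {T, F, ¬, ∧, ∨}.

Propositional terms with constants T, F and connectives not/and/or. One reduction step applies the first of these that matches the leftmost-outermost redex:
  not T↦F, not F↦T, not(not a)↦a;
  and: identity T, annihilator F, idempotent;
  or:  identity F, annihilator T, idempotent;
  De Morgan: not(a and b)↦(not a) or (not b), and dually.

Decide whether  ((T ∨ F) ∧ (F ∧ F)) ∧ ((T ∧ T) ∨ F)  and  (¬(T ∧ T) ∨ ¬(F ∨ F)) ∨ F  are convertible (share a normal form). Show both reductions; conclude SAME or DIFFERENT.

Term A:
  start: ((T ∨ F) ∧ (F ∧ F)) ∧ ((T ∧ T) ∨ F)
  →1  (T ∧ (F ∧ F)) ∧ ((T ∧ T) ∨ F)
  →2  (F ∧ F) ∧ ((T ∧ T) ∨ F)
  →3  F ∧ ((T ∧ T) ∨ F)
  →4  F

Term B:
  start: (¬(T ∧ T) ∨ ¬(F ∨ F)) ∨ F
  →1  ¬(T ∧ T) ∨ ¬(F ∨ F)
  →2  (¬T ∨ ¬T) ∨ ¬(F ∨ F)
  →3  ¬T ∨ ¬(F ∨ F)
  →4  F ∨ ¬(F ∨ F)
  →5  ¬(F ∨ F)
  →6  ¬F ∧ ¬F
  →7  ¬F
  →8  T

Answer: DIFFERENT — A ⇓ F, B ⇓ T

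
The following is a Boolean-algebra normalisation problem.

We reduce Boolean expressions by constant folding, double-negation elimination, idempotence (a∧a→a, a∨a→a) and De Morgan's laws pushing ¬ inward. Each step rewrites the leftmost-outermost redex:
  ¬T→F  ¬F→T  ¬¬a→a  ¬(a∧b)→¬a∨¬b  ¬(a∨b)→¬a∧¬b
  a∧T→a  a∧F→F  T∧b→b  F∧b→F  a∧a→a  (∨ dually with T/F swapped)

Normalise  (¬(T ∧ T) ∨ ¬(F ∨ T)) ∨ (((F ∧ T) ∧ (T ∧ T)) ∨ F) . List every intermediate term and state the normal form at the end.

  start: (¬(T ∧ T) ∨ ¬(F ∨ T)) ∨ (((F ∧ T) ∧ (T ∧ T)) ∨ F)
  step 1: ((¬T ∨ ¬T) ∨ ¬(F ∨ T)) ∨ (((F ∧ T) ∧ (T ∧ T)) ∨ F)
  step 2: (¬T ∨ ¬(F ∨ T)) ∨ (((F ∧ T) ∧ (T ∧ T)) ∨ F)
  step 3: (F ∨ ¬(F ∨ T)) ∨ (((F ∧ T) ∧ (T ∧ T)) ∨ F)
  step 4: ¬(F ∨ T) ∨ (((F ∧ T) ∧ (T ∧ T)) ∨ F)
  step 5: (¬F ∧ ¬T) ∨ (((F ∧ T) ∧ (T ∧ T)) ∨ F)
  step 6: (T ∧ ¬T) ∨ (((F ∧ T) ∧ (T ∧ T)) ∨ F)
  step 7: ¬T ∨ (((F ∧ T) ∧ (T ∧ T)) ∨ F)
  step 8: F ∨ (((F ∧ T) ∧ (T ∧ T)) ∨ F)
  step 9: ((F ∧ T) ∧ (T ∧ T)) ∨ F
  step 10: (F ∧ T) ∧ (T ∧ T)
  step 11: F ∧ (T ∧ T)
  step 12: F

Answer: normal form = F  (in 12 steps)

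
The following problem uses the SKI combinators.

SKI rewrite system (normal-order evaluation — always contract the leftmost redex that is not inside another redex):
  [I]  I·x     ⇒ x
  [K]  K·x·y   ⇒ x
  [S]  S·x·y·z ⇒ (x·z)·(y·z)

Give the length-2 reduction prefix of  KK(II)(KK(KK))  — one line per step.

  start: KK(II)(KK(KK))
  →1  K(KK(KK))
  →2  KK

Answer: after 2 steps: KK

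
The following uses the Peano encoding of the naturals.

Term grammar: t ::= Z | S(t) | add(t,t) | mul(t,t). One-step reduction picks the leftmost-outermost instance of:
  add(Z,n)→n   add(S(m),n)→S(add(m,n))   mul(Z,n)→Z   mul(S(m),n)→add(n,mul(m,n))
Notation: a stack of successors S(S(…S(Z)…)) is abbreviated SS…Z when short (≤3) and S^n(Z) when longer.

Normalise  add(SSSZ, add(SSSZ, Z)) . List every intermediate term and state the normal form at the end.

Answer: normal form = S^6(Z)  (in 8 steps)

Working:
  start: add(SSSZ, add(SSSZ, Z))
  [1] S(add(SSZ, add(SSSZ, Z)))
  [2] S(S(add(SZ, add(SSSZ, Z))))
  [3] S(S(S(add(Z, add(SSSZ, Z)))))
  [4] S(S(S(add(SSSZ, Z))))
  [5] S(S(S(S(add(SSZ, Z)))))
  [6] S(S(S(S(S(add(SZ, Z))))))
  [7] S(S(S(S(S(S(add(Z, Z)))))))
  [8] S^6(Z)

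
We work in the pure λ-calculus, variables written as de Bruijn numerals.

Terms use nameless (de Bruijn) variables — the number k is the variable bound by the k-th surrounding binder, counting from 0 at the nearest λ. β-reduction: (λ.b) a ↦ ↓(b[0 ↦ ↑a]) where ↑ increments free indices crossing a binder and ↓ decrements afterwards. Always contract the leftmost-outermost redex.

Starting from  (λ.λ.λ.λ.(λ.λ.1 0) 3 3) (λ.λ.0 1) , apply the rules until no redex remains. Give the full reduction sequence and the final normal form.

  start: (λ.λ.λ.λ.(λ.λ.1 0) 3 3) (λ.λ.0 1)
  →1  λ.λ.λ.(λ.λ.1 0) (λ.λ.0 1) (λ.λ.0 1)
  →2  λ.λ.λ.(λ.(λ.λ.0 1) 0) (λ.λ.0 1)
  →3  λ.λ.λ.(λ.λ.0 1) (λ.λ.0 1)
  →4  λ.λ.λ.λ.0 (λ.λ.0 1)

Answer: normal form = λ.λ.λ.λ.0 (λ.λ.0 1)  (in 4 steps)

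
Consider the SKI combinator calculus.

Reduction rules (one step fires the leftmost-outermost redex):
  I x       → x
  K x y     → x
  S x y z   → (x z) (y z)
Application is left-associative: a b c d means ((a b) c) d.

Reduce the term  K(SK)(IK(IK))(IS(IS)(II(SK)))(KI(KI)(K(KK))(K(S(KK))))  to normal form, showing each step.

Answer: normal form = KK  (in 6 steps)

Working:
  start: K(SK)(IK(IK))(IS(IS)(II(SK)))(KI(KI)(K(KK))(K(S(KK))))
  [1] SK(IS(IS)(II(SK)))(KI(KI)(K(KK))(K(S(KK))))
  [2] K(KI(KI)(K(KK))(K(S(KK))))(IS(IS)(II(SK))(KI(KI)(K(KK))(K(S(KK)))))
  [3] KI(KI)(K(KK))(K(S(KK)))
  [4] I(K(KK))(K(S(KK)))
  [5] K(KK)(K(S(KK)))
  [6] KK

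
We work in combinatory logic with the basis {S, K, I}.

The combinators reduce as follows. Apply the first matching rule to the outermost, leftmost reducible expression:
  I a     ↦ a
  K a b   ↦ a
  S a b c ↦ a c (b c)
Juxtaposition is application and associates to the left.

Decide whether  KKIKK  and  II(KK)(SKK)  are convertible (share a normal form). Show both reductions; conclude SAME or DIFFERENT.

Answer: SAME — A ⇓ K, B ⇓ K

Working:
Term A:
  start: KKIKK
  [1] KKK
  [2] K

Term B:
  start: II(KK)(SKK)
  [1] I(KK)(SKK)
  [2] KK(SKK)
  [3] K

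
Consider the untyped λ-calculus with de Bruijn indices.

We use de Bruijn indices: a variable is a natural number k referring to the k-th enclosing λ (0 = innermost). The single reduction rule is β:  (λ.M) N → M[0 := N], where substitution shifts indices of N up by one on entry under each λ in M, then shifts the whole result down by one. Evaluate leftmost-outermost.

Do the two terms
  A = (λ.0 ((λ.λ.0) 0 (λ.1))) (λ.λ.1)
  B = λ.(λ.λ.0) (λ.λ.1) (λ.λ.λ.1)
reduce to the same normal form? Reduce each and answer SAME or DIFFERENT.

Term A:
  start: (λ.0 ((λ.λ.0) 0 (λ.1))) (λ.λ.1)
  →1  (λ.λ.1) ((λ.λ.0) (λ.λ.1) (λ.λ.λ.1))
  →2  λ.(λ.λ.0) (λ.λ.1) (λ.λ.λ.1)
  →3  λ.(λ.0) (λ.λ.λ.1)
  →4  λ.λ.λ.λ.1

Term B:
  start: λ.(λ.λ.0) (λ.λ.1) (λ.λ.λ.1)
  →1  λ.(λ.0) (λ.λ.λ.1)
  →2  λ.λ.λ.λ.1

Answer: SAME — A ⇓ λ.λ.λ.λ.1, B ⇓ λ.λ.λ.λ.1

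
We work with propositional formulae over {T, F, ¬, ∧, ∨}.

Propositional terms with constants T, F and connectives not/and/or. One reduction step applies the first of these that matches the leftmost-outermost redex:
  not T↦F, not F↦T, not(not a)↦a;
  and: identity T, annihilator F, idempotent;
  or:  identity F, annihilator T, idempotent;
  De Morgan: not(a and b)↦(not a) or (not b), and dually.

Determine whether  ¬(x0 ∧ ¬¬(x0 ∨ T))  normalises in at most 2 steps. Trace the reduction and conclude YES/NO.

Answer: NO — after 2 steps the term is ¬x0 ∨ ¬(x0 ∨ T), not yet normal

Derivation:
  start: ¬(x0 ∧ ¬¬(x0 ∨ T))
  →1  ¬x0 ∨ ¬¬¬(x0 ∨ T)
  →2  ¬x0 ∨ ¬(x0 ∨ T)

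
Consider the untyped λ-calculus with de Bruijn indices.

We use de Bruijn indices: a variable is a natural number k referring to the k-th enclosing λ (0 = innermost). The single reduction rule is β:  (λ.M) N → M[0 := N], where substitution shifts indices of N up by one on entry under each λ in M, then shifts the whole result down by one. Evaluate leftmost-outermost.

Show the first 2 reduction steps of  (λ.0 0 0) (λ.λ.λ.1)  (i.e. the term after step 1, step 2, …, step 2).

  start: (λ.0 0 0) (λ.λ.λ.1)
  [1] (λ.λ.λ.1) (λ.λ.λ.1) (λ.λ.λ.1)
  [2] (λ.λ.1) (λ.λ.λ.1)

Answer: after 2 steps: (λ.λ.1) (λ.λ.λ.1)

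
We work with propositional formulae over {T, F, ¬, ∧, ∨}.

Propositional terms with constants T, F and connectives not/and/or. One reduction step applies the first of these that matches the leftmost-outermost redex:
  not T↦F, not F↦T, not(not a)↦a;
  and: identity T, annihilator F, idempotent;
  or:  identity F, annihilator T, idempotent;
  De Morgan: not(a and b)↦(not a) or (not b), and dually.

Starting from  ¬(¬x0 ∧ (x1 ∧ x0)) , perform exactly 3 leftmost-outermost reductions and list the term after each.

  start: ¬(¬x0 ∧ (x1 ∧ x0))
  →1  ¬¬x0 ∨ ¬(x1 ∧ x0)
  →2  x0 ∨ ¬(x1 ∧ x0)
  →3  x0 ∨ (¬x1 ∨ ¬x0)

Answer: after 3 steps: x0 ∨ (¬x1 ∨ ¬x0)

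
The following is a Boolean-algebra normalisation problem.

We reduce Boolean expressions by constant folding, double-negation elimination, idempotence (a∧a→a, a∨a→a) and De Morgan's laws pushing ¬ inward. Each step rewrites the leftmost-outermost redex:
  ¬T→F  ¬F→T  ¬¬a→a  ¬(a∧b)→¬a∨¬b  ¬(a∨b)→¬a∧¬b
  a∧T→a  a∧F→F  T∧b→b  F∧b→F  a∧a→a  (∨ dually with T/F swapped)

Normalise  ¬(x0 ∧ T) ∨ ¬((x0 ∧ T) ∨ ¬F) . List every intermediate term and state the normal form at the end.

Answer: normal form = ¬x0  (in 10 steps)

Working:
  start: ¬(x0 ∧ T) ∨ ¬((x0 ∧ T) ∨ ¬F)
  [1] (¬x0 ∨ ¬T) ∨ ¬((x0 ∧ T) ∨ ¬F)
  [2] (¬x0 ∨ F) ∨ ¬((x0 ∧ T) ∨ ¬F)
  [3] ¬x0 ∨ ¬((x0 ∧ T) ∨ ¬F)
  [4] ¬x0 ∨ (¬(x0 ∧ T) ∧ ¬¬F)
  [5] ¬x0 ∨ ((¬x0 ∨ ¬T) ∧ ¬¬F)
  [6] ¬x0 ∨ ((¬x0 ∨ F) ∧ ¬¬F)
  [7] ¬x0 ∨ (¬x0 ∧ ¬¬F)
  [8] ¬x0 ∨ (¬x0 ∧ F)
  [9] ¬x0 ∨ F
  [10] ¬x0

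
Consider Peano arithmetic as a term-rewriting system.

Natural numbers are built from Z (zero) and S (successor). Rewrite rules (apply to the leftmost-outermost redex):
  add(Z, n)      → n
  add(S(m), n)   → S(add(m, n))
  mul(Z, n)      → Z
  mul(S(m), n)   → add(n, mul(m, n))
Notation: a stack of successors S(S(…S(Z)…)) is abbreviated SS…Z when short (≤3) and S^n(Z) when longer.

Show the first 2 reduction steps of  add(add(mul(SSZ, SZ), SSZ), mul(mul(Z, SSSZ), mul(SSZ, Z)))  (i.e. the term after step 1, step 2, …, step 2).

Answer: after 2 steps: add(add(S(add(Z, mul(SZ, SZ))), SSZ), mul(mul(Z, SSSZ), mul(SSZ, Z)))

Working:
  start: add(add(mul(SSZ, SZ), SSZ), mul(mul(Z, SSSZ), mul(SSZ, Z)))
  →1  add(add(add(SZ, mul(SZ, SZ)), SSZ), mul(mul(Z, SSSZ), mul(SSZ, Z)))
  →2  add(add(S(add(Z, mul(SZ, SZ))), SSZ), mul(mul(Z, SSSZ), mul(SSZ, Z)))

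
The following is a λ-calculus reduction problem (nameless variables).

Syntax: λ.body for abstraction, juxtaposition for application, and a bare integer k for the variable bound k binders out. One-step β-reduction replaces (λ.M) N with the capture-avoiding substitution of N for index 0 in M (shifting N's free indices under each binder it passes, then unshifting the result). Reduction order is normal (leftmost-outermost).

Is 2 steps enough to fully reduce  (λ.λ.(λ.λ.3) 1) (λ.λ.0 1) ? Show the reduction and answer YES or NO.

Answer: YES — reaches normal form λ.λ.λ.λ.0 1 in 2 ≤ 2 steps

Reduction:
  start: (λ.λ.(λ.λ.3) 1) (λ.λ.0 1)
  →1  λ.(λ.λ.λ.λ.0 1) (λ.λ.0 1)
  →2  λ.λ.λ.λ.0 1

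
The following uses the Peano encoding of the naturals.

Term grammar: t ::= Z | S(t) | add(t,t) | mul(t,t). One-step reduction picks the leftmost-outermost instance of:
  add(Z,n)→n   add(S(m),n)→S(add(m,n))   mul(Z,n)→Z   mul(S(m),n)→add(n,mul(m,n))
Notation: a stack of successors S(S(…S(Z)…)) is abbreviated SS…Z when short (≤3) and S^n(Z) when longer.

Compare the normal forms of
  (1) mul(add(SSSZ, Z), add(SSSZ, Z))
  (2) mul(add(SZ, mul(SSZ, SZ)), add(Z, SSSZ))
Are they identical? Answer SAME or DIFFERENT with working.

Term A:
  start: mul(add(SSSZ, Z), add(SSSZ, Z))
  step 1: mul(S(add(SSZ, Z)), add(SSSZ, Z))
  step 2: add(add(SSSZ, Z), mul(add(SSZ, Z), add(SSSZ, Z)))
  step 3: add(S(add(SSZ, Z)), mul(add(SSZ, Z), add(SSSZ, Z)))
  step 4: S(add(add(SSZ, Z), mul(add(SSZ, Z), add(SSSZ, Z))))
  step 5: S(add(S(add(SZ, Z)), mul(add(SSZ, Z), add(SSSZ, Z))))
  step 6: S(S(add(add(SZ, Z), mul(add(SSZ, Z), add(SSSZ, Z)))))
  step 7: S(S(add(S(add(Z, Z)), mul(add(SSZ, Z), add(SSSZ, Z)))))
  step 8: S(S(S(add(add(Z, Z), mul(add(SSZ, Z), add(SSSZ, Z))))))
  step 9: S(S(S(add(Z, mul(add(SSZ, Z), add(SSSZ, Z))))))
  step 10: S(S(S(mul(add(SSZ, Z), add(SSSZ, Z)))))
  step 11: S(S(S(mul(S(add(SZ, Z)), add(SSSZ, Z)))))
  step 12: S(S(S(add(add(SSSZ, Z), mul(add(SZ, Z), add(SSSZ, Z))))))
  step 13: S(S(S(add(S(add(SSZ, Z)), mul(add(SZ, Z), add(SSSZ, Z))))))
  step 14: S(S(S(S(add(add(SSZ, Z), mul(add(SZ, Z), add(SSSZ, Z)))))))
  step 15: S(S(S(S(add(S(add(SZ, Z)), mul(add(SZ, Z), add(SSSZ, Z)))))))
  step 16: S(S(S(S(S(add(add(SZ, Z), mul(add(SZ, Z), add(SSSZ, Z))))))))
  step 17: S(S(S(S(S(add(S(add(Z, Z)), mul(add(SZ, Z), add(SSSZ, Z))))))))
  step 18: S(S(S(S(S(S(add(add(Z, Z), mul(add(SZ, Z), add(SSSZ, Z)))))))))
  step 19: S(S(S(S(S(S(add(Z, mul(add(SZ, Z), add(SSSZ, Z)))))))))
  step 20: S(S(S(S(S(S(mul(add(SZ, Z), add(SSSZ, Z))))))))
  step 21: S(S(S(S(S(S(mul(S(add(Z, Z)), add(SSSZ, Z))))))))
  step 22: S(S(S(S(S(S(add(add(SSSZ, Z), mul(add(Z, Z), add(SSSZ, Z)))))))))
  step 23: S(S(S(S(S(S(add(S(add(SSZ, Z)), mul(add(Z, Z), add(SSSZ, Z)))))))))
  step 24: S(S(S(S(S(S(S(add(add(SSZ, Z), mul(add(Z, Z), add(SSSZ, Z))))))))))
  step 25: S(S(S(S(S(S(S(add(S(add(SZ, Z)), mul(add(Z, Z), add(SSSZ, Z))))))))))
  step 26: S(S(S(S(S(S(S(S(add(add(SZ, Z), mul(add(Z, Z), add(SSSZ, Z)))))))))))
  step 27: S(S(S(S(S(S(S(S(add(S(add(Z, Z)), mul(add(Z, Z), add(SSSZ, Z)))))))))))
  step 28: S(S(S(S(S(S(S(S(S(add(add(Z, Z), mul(add(Z, Z), add(SSSZ, Z))))))))))))
  step 29: S(S(S(S(S(S(S(S(S(add(Z, mul(add(Z, Z), add(SSSZ, Z))))))))))))
  step 30: S(S(S(S(S(S(S(S(S(mul(add(Z, Z), add(SSSZ, Z)))))))))))
  step 31: S(S(S(S(S(S(S(S(S(mul(Z, add(SSSZ, Z)))))))))))
  step 32: S^9(Z)

Term B:
  start: mul(add(SZ, mul(SSZ, SZ)), add(Z, SSSZ))
  step 1: mul(S(add(Z, mul(SSZ, SZ))), add(Z, SSSZ))
  step 2: add(add(Z, SSSZ), mul(add(Z, mul(SSZ, SZ)), add(Z, SSSZ)))
  step 3: add(SSSZ, mul(add(Z, mul(SSZ, SZ)), add(Z, SSSZ)))
  step 4: S(add(SSZ, mul(add(Z, mul(SSZ, SZ)), add(Z, SSSZ))))
  step 5: S(S(add(SZ, mul(add(Z, mul(SSZ, SZ)), add(Z, SSSZ)))))
  step 6: S(S(S(add(Z, mul(add(Z, mul(SSZ, SZ)), add(Z, SSSZ))))))
  step 7: S(S(S(mul(add(Z, mul(SSZ, SZ)), add(Z, SSSZ)))))
  step 8: S(S(S(mul(mul(SSZ, SZ), add(Z, SSSZ)))))
  step 9: S(S(S(mul(add(SZ, mul(SZ, SZ)), add(Z, SSSZ)))))
  step 10: S(S(S(mul(S(add(Z, mul(SZ, SZ))), add(Z, SSSZ)))))
  step 11: S(S(S(add(add(Z, SSSZ), mul(add(Z, mul(SZ, SZ)), add(Z, SSSZ))))))
  step 12: S(S(S(add(SSSZ, mul(add(Z, mul(SZ, SZ)), add(Z, SSSZ))))))
  step 13: S(S(S(S(add(SSZ, mul(add(Z, mul(SZ, SZ)), add(Z, SSSZ)))))))
  step 14: S(S(S(S(S(add(SZ, mul(add(Z, mul(SZ, SZ)), add(Z, SSSZ))))))))
  step 15: S(S(S(S(S(S(add(Z, mul(add(Z, mul(SZ, SZ)), add(Z, SSSZ)))))))))
  step 16: S(S(S(S(S(S(mul(add(Z, mul(SZ, SZ)), add(Z, SSSZ))))))))
  step 17: S(S(S(S(S(S(mul(mul(SZ, SZ), add(Z, SSSZ))))))))
  step 18: S(S(S(S(S(S(mul(add(SZ, mul(Z, SZ)), add(Z, SSSZ))))))))
  step 19: S(S(S(S(S(S(mul(S(add(Z, mul(Z, SZ))), add(Z, SSSZ))))))))
  step 20: S(S(S(S(S(S(add(add(Z, SSSZ), mul(add(Z, mul(Z, SZ)), add(Z, SSSZ)))))))))
  step 21: S(S(S(S(S(S(add(SSSZ, mul(add(Z, mul(Z, SZ)), add(Z, SSSZ)))))))))
  step 22: S(S(S(S(S(S(S(add(SSZ, mul(add(Z, mul(Z, SZ)), add(Z, SSSZ))))))))))
  step 23: S(S(S(S(S(S(S(S(add(SZ, mul(add(Z, mul(Z, SZ)), add(Z, SSSZ)))))))))))
  step 24: S(S(S(S(S(S(S(S(S(add(Z, mul(add(Z, mul(Z, SZ)), add(Z, SSSZ))))))))))))
  step 25: S(S(S(S(S(S(S(S(S(mul(add(Z, mul(Z, SZ)), add(Z, SSSZ)))))))))))
  step 26: S(S(S(S(S(S(S(S(S(mul(mul(Z, SZ), add(Z, SSSZ)))))))))))
  step 27: S(S(S(S(S(S(S(S(S(mul(Z, add(Z, SSSZ)))))))))))
  step 28: S^9(Z)

Answer: SAME — A ⇓ S^9(Z), B ⇓ S^9(Z)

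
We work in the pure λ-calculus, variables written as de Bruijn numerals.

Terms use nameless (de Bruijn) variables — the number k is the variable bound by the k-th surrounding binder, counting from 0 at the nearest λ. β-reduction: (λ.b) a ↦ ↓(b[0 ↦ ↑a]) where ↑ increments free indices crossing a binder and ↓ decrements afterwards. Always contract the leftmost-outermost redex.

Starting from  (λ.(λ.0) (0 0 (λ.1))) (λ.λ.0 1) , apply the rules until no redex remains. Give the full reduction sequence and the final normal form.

  start: (λ.(λ.0) (0 0 (λ.1))) (λ.λ.0 1)
  [1] (λ.0) ((λ.λ.0 1) (λ.λ.0 1) (λ.λ.λ.0 1))
  [2] (λ.λ.0 1) (λ.λ.0 1) (λ.λ.λ.0 1)
  [3] (λ.0 (λ.λ.0 1)) (λ.λ.λ.0 1)
  [4] (λ.λ.λ.0 1) (λ.λ.0 1)
  [5] λ.λ.0 1

Answer: normal form = λ.λ.0 1  (in 5 steps)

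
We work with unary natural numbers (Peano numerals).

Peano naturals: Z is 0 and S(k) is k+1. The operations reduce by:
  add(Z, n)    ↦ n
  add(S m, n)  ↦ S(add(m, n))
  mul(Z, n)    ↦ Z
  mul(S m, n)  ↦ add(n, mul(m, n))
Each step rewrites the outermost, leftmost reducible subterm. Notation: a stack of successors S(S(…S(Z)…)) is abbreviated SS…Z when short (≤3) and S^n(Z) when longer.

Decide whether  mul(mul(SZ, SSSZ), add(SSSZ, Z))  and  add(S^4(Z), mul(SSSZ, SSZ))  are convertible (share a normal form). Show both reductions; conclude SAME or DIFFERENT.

Term A:
  start: mul(mul(SZ, SSSZ), add(SSSZ, Z))
  →1  mul(add(SSSZ, mul(Z, SSSZ)), add(SSSZ, Z))
  →2  mul(S(add(SSZ, mul(Z, SSSZ))), add(SSSZ, Z))
  →3  add(add(SSSZ, Z), mul(add(SSZ, mul(Z, SSSZ)), add(SSSZ, Z)))
  →4  add(S(add(SSZ, Z)), mul(add(SSZ, mul(Z, SSSZ)), add(SSSZ, Z)))
  →5  S(add(add(SSZ, Z), mul(add(SSZ, mul(Z, SSSZ)), add(SSSZ, Z))))
  →6  S(add(S(add(SZ, Z)), mul(add(SSZ, mul(Z, SSSZ)), add(SSSZ, Z))))
  →7  S(S(add(add(SZ, Z), mul(add(SSZ, mul(Z, SSSZ)), add(SSSZ, Z)))))
  →8  S(S(add(S(add(Z, Z)), mul(add(SSZ, mul(Z, SSSZ)), add(SSSZ, Z)))))
  →9  S(S(S(add(add(Z, Z), mul(add(SSZ, mul(Z, SSSZ)), add(SSSZ, Z))))))
  →10  S(S(S(add(Z, mul(add(SSZ, mul(Z, SSSZ)), add(SSSZ, Z))))))
  →11  S(S(S(mul(add(SSZ, mul(Z, SSSZ)), add(SSSZ, Z)))))
  →12  S(S(S(mul(S(add(SZ, mul(Z, SSSZ))), add(SSSZ, Z)))))
  →13  S(S(S(add(add(SSSZ, Z), mul(add(SZ, mul(Z, SSSZ)), add(SSSZ, Z))))))
  →14  S(S(S(add(S(add(SSZ, Z)), mul(add(SZ, mul(Z, SSSZ)), add(SSSZ, Z))))))
  →15  S(S(S(S(add(add(SSZ, Z), mul(add(SZ, mul(Z, SSSZ)), add(SSSZ, Z)))))))
  →16  S(S(S(S(add(S(add(SZ, Z)), mul(add(SZ, mul(Z, SSSZ)), add(SSSZ, Z)))))))
  →17  S(S(S(S(S(add(add(SZ, Z), mul(add(SZ, mul(Z, SSSZ)), add(SSSZ, Z))))))))
  →18  S(S(S(S(S(add(S(add(Z, Z)), mul(add(SZ, mul(Z, SSSZ)), add(SSSZ, Z))))))))
  →19  S(S(S(S(S(S(add(add(Z, Z), mul(add(SZ, mul(Z, SSSZ)), add(SSSZ, Z)))))))))
  →20  S(S(S(S(S(S(add(Z, mul(add(SZ, mul(Z, SSSZ)), add(SSSZ, Z)))))))))
  →21  S(S(S(S(S(S(mul(add(SZ, mul(Z, SSSZ)), add(SSSZ, Z))))))))
  →22  S(S(S(S(S(S(mul(S(add(Z, mul(Z, SSSZ))), add(SSSZ, Z))))))))
  →23  S(S(S(S(S(S(add(add(SSSZ, Z), mul(add(Z, mul(Z, SSSZ)), add(SSSZ, Z)))))))))
  →24  S(S(S(S(S(S(add(S(add(SSZ, Z)), mul(add(Z, mul(Z, SSSZ)), add(SSSZ, Z)))))))))
  →25  S(S(S(S(S(S(S(add(add(SSZ, Z), mul(add(Z, mul(Z, SSSZ)), add(SSSZ, Z))))))))))
  →26  S(S(S(S(S(S(S(add(S(add(SZ, Z)), mul(add(Z, mul(Z, SSSZ)), add(SSSZ, Z))))))))))
  →27  S(S(S(S(S(S(S(S(add(add(SZ, Z), mul(add(Z, mul(Z, SSSZ)), add(SSSZ, Z)))))))))))
  →28  S(S(S(S(S(S(S(S(add(S(add(Z, Z)), mul(add(Z, mul(Z, SSSZ)), add(SSSZ, Z)))))))))))
  →29  S(S(S(S(S(S(S(S(S(add(add(Z, Z), mul(add(Z, mul(Z, SSSZ)), add(SSSZ, Z))))))))))))
  →30  S(S(S(S(S(S(S(S(S(add(Z, mul(add(Z, mul(Z, SSSZ)), add(SSSZ, Z))))))))))))
  →31  S(S(S(S(S(S(S(S(S(mul(add(Z, mul(Z, SSSZ)), add(SSSZ, Z)))))))))))
  →32  S(S(S(S(S(S(S(S(S(mul(mul(Z, SSSZ), add(SSSZ, Z)))))))))))
  →33  S(S(S(S(S(S(S(S(S(mul(Z, add(SSSZ, Z)))))))))))
  →34  S^9(Z)

Term B:
  start: add(S^4(Z), mul(SSSZ, SSZ))
  →1  S(add(SSSZ, mul(SSSZ, SSZ)))
  →2  S(S(add(SSZ, mul(SSSZ, SSZ))))
  →3  S(S(S(add(SZ, mul(SSSZ, SSZ)))))
  →4  S(S(S(S(add(Z, mul(SSSZ, SSZ))))))
  →5  S(S(S(S(mul(SSSZ, SSZ)))))
  →6  S(S(S(S(add(SSZ, mul(SSZ, SSZ))))))
  →7  S(S(S(S(S(add(SZ, mul(SSZ, SSZ)))))))
  →8  S(S(S(S(S(S(add(Z, mul(SSZ, SSZ))))))))
  →9  S(S(S(S(S(S(mul(SSZ, SSZ)))))))
  →10  S(S(S(S(S(S(add(SSZ, mul(SZ, SSZ))))))))
  →11  S(S(S(S(S(S(S(add(SZ, mul(SZ, SSZ)))))))))
  →12  S(S(S(S(S(S(S(S(add(Z, mul(SZ, SSZ))))))))))
  →13  S(S(S(S(S(S(S(S(mul(SZ, SSZ)))))))))
  →14  S(S(S(S(S(S(S(S(add(SSZ, mul(Z, SSZ))))))))))
  →15  S(S(S(S(S(S(S(S(S(add(SZ, mul(Z, SSZ)))))))))))
  →16  S(S(S(S(S(S(S(S(S(S(add(Z, mul(Z, SSZ))))))))))))
  →17  S(S(S(S(S(S(S(S(S(S(mul(Z, SSZ)))))))))))
  →18  S^10(Z)

Answer: DIFFERENT — A ⇓ S^9(Z), B ⇓ S^10(Z)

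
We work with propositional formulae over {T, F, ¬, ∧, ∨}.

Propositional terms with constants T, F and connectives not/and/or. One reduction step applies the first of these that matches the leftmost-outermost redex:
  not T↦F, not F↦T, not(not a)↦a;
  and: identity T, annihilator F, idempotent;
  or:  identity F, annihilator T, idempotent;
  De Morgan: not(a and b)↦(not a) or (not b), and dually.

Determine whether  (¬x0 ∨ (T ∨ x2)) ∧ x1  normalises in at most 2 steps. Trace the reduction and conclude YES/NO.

  start: (¬x0 ∨ (T ∨ x2)) ∧ x1
  →1  (¬x0 ∨ T) ∧ x1
  →2  T ∧ x1

Answer: NO — after 2 steps the term is T ∧ x1, not yet normal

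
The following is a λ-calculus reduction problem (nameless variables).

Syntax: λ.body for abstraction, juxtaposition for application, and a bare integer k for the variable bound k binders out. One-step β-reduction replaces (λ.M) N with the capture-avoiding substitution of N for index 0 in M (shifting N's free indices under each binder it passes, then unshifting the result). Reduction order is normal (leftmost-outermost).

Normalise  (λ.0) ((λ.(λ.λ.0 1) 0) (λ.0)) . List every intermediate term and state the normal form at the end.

Answer: normal form = λ.0 (λ.0)  (in 3 steps)

Derivation:
  start: (λ.0) ((λ.(λ.λ.0 1) 0) (λ.0))
  step 1: (λ.(λ.λ.0 1) 0) (λ.0)
  step 2: (λ.λ.0 1) (λ.0)
  step 3: λ.0 (λ.0)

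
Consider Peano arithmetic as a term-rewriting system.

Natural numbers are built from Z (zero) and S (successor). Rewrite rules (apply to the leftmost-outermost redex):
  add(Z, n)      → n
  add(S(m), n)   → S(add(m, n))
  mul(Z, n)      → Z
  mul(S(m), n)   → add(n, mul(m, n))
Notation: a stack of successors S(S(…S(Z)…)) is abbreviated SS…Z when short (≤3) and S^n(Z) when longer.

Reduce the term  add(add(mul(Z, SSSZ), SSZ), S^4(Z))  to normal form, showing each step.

Answer: normal form = S^6(Z)  (in 5 steps)

Reduction:
  start: add(add(mul(Z, SSSZ), SSZ), S^4(Z))
  [1] add(add(Z, SSZ), S^4(Z))
  [2] add(SSZ, S^4(Z))
  [3] S(add(SZ, S^4(Z)))
  [4] S(S(add(Z, S^4(Z))))
  [5] S^6(Z)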